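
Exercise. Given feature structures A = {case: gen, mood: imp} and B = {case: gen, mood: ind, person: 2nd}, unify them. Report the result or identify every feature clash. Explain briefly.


Compare features:
case: A=gen vs B=gen -> unified: gen
mood: A=imp vs B=ind -> CLASH
person: A=_ vs B=2nd -> unified: 2nd
Clash detected on feature 'mood' (imp vs ind); unification fails.

CLASH on 'mood' (imp vs ind)


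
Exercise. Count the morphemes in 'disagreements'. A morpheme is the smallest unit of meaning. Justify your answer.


Decomposition: dis- (prefix) + agree (root) + -ment (suffix) + -s (plural) = 4 morpheme(s)

4 morphemes


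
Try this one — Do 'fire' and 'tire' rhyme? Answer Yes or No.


Rime (stressed vowel + following sounds) of 'fire': -ire = /aɪər/
Rime of 'tire': -ire = /aɪər/
/aɪər/ and /aɪər/ are the same ending sound, so the words rhyme.

Yes


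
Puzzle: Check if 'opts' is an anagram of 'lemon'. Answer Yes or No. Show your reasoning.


Sorted letters of 'opts': 'opst'
Sorted letters of 'lemon': 'elmno'
They do not match.

No


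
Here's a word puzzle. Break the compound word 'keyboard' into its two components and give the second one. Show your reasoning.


Split 'keyboard' into 'key' + 'board'. The second part is 'board'.

board


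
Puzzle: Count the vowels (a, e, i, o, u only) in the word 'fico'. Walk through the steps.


Vowels in 'fico': i, o = 2 vowels.

2


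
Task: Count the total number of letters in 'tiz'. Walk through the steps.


Spell out 'tiz' and number each letter: t(1), i(2), z(3). Total: 3 letters.

3


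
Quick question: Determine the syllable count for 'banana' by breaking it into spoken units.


Break 'banana' into syllables: ba-na-na -> ba | na | na = 3 syllables

3 syllables


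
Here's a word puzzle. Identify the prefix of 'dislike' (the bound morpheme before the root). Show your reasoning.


The word 'dislike' = 'dis' (prefix) + 'like' (root). The prefix is 'dis'.

dis


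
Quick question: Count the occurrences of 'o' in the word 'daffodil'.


Letter 'o' in 'daffodil': found at position(s) 5 = 1 occurrence(s).

1


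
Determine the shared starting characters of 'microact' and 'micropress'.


Compare from the start: 5 characters match: 'micro'. Mismatch at position 6: 'a' vs 'p'.

micro


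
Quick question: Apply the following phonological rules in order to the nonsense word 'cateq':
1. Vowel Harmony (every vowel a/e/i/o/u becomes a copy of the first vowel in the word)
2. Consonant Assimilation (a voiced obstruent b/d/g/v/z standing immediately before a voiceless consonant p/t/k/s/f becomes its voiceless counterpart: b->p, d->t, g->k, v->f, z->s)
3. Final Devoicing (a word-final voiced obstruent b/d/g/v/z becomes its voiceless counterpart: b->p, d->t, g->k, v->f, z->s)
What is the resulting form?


Starting form: 'cateq'
Rule 1: Vowel Harmony: all vowels become 'a' (matching first vowel). 'cateq' -> 'cataq'
Rule 2: Consonant Assimilation: no voiced obstruent (b/d/g/v/z) stands immediately before a voiceless consonant (p/t/k/s/f). No change.
Rule 3: Final Devoicing: final consonant 'q' is not one of the voiced obstruents b/d/g/v/z. No change.
Final form: 'cataq'

cataq


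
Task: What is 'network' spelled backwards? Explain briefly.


Reverse 'network' character by character: 'krowten'.

krowten


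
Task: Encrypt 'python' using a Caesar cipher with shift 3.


Shift each letter by 3: p -> s, y -> b, t -> w, h -> k, o -> r, n -> q. Result: 'sbwkrq'.

sbwkrq


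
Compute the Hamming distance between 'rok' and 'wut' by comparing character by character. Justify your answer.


Alignment:
Position 1: 'r' vs 'w' = DIFFER
Position 2: 'o' vs 'u' = DIFFER
Position 3: 'k' vs 't' = DIFFER
Total differences: 3

3


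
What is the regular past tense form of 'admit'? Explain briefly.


Apply rule: Double final consonant and add -ed. 'admit' becomes 'admitted'.

admitted


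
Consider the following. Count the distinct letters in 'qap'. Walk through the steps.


Unique letters in 'qap': {a, p, q} = 3 distinct letters.

3


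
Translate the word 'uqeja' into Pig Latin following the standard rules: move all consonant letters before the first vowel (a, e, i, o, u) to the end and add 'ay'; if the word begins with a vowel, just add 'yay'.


'uqeja' starts with a vowel, so add 'yay': 'uqejayay'.

uqejayay


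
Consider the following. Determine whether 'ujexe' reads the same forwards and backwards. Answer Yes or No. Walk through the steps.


Forward: 'ujexe'
Reversed: 'exeju'
They differ.

No


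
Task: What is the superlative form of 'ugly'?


Apply superlative formation (consonant + y: change y to i, add -est): 'ugly' -> 'ugliest'.

ugliest


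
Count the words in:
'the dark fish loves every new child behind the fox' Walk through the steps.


Split into words: the | dark | fish | loves | every | new | child | behind | the | fox = 10 words.

10


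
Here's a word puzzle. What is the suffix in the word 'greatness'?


The word 'greatness' = 'great' (root) + '-ness' (suffix). The suffix is '-ness'.

ness


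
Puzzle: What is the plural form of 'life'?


Apply rule: Change -fe to -ves. 'life' becomes 'lives'.

lives


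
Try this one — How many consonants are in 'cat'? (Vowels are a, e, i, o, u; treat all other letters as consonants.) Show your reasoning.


Consonants in 'cat': c, t = 2 consonants.

2


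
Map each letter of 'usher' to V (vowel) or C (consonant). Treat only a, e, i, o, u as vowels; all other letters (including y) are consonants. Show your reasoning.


Letter mapping: u = V, s = C, h = C, e = V, r = C.

VCCVC


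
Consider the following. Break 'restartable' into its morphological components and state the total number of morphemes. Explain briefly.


Step 1: Identify prefix: 're' (meaning: again)
Step 2: Identify root: 'start'
Step 3: Identify suffix(es): 'able'
Decomposition: re- (prefix: again) + start (root) + -able (suffix: capable of)
Total morphemes: 3

3 morphemes (re- (prefix: again) + start (root) + -able (suffix: capable of))


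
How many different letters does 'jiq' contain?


Unique letters in 'jiq': {i, j, q} = 3 distinct letters.

3


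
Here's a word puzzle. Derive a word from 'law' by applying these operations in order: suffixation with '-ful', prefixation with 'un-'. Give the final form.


Step 1: Add suffix '-ful' to 'law' = 'lawful'
Step 2: Add prefix 'un-' to 'lawful' = 'unlawful'

unlawful


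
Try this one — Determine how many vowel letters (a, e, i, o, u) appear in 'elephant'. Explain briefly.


Vowels in 'elephant': e, e, a = 3 vowels.

3


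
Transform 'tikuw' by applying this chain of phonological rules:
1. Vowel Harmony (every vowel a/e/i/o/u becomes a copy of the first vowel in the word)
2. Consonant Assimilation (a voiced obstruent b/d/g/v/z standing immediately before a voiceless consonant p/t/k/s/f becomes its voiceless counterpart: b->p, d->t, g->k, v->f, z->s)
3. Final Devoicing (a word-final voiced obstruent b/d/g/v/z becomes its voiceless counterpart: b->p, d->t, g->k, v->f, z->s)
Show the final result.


Starting form: 'tikuw'
Rule 1: Vowel Harmony: all vowels become 'i' (matching first vowel). 'tikuw' -> 'tikiw'
Rule 2: Consonant Assimilation: no voiced obstruent (b/d/g/v/z) stands immediately before a voiceless consonant (p/t/k/s/f). No change.
Rule 3: Final Devoicing: final consonant 'w' is not one of the voiced obstruents b/d/g/v/z. No change.
Final form: 'tikiw'

tikiw


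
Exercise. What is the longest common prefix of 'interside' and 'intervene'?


Compare from the start: 5 characters match: 'inter'. Mismatch at position 6: 's' vs 'v'.

inter


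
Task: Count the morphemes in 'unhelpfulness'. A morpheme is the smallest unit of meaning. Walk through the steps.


Decomposition: un- (prefix) + help (root) + -ful (suffix) + -ness (suffix) = 4 morpheme(s)

4 morphemes


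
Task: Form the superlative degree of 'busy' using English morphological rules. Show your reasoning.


Apply superlative formation (consonant + y: change y to i, add -est): 'busy' -> 'busiest'.

busiest


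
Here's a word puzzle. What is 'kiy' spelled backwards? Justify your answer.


Reverse 'kiy' character by character: 'yik'.

yik


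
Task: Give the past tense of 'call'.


Apply rule: Add -ed. 'call' becomes 'called'.

called


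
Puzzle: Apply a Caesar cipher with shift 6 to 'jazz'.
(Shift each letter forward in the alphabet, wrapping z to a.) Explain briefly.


Shift each letter by 6: j -> p, a -> g, z -> f, z -> f. Result: 'pgff'.

pgff


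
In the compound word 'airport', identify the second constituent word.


Split 'airport' into 'air' + 'port'. The second part is 'port'.

port


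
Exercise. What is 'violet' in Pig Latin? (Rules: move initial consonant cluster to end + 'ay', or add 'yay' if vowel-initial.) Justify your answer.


'violet': move consonant cluster 'v' to end and add 'ay': 'ioletvay'.

ioletvay


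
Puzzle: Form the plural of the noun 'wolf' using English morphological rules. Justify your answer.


Apply rule: Change -f to -ves. 'wolf' becomes 'wolves'.

wolves


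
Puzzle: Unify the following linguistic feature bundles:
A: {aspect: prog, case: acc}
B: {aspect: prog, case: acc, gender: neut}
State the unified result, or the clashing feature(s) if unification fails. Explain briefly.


Compare features:
aspect: A=prog vs B=prog -> unified: prog
case: A=acc vs B=acc -> unified: acc
gender: A=_ vs B=neut -> unified: neut
No clashes found.

Unified: {aspect: prog, case: acc, gender: neut}


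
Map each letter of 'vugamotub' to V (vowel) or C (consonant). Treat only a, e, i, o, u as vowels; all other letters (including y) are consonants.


Letter mapping: v = C, u = V, g = C, a = V, m = C, o = V, t = C, u = V, b = C.

CVCVCVCVC


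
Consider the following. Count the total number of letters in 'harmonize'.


Spell out 'harmonize' and number each letter: h(1), a(2), r(3), m(4), o(5), n(6), i(7), z(8), e(9). Total: 9 letters.

9


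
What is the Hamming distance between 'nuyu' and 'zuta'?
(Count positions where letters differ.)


Alignment:
Position 1: 'n' vs 'z' = DIFFER
Position 2: 'u' vs 'u' = match
Position 3: 'y' vs 't' = DIFFER
Position 4: 'u' vs 'a' = DIFFER
Total differences: 3

3


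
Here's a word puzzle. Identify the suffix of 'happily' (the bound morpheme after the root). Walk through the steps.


The word 'happily' = 'happy' (root) + '-ly' (suffix). The suffix is '-ly'.

ly


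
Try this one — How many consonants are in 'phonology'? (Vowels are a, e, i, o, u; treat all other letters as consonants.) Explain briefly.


Consonants in 'phonology': p, h, n, l, g, y = 6 consonants.

6


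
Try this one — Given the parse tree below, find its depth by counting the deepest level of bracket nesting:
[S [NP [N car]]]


Count bracket nesting levels:
'[' at pos 0: depth = 1
'[' at pos 3: depth = 2
'[' at pos 7: depth = 3
Maximum depth reached: 3

3


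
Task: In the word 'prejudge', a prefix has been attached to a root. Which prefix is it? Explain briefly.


The word 'prejudge' = 'pre' (prefix) + 'judge' (root). The prefix is 'pre'.

pre


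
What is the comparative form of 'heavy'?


Apply comparative formation (consonant + y: change y to i, add -er): 'heavy' -> 'heavier'.

heavier


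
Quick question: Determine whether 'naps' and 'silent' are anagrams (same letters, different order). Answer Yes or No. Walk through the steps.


Sorted letters of 'naps': 'anps'
Sorted letters of 'silent': 'eilnst'
They do not match.

No


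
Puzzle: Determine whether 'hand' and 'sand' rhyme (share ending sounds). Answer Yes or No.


Rime (stressed vowel + following sounds) of 'hand': -and = /ænd/
Rime of 'sand': -and = /ænd/
/ænd/ and /ænd/ are the same ending sound, so the words rhyme.

Yes


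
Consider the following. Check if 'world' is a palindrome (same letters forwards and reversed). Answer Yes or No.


Forward: 'world'
Reversed: 'dlrow'
They differ.

No


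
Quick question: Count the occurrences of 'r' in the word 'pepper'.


Letter 'r' in 'pepper': found at position(s) 6 = 1 occurrence(s).

1


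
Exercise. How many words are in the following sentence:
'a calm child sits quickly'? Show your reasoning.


Split into words: a | calm | child | sits | quickly = 5 words.

5


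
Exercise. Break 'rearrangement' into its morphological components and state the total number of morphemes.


Step 1: Identify prefix: 're' (meaning: again)
Step 2: Identify root: 'arrange'
Step 3: Identify suffix(es): 'ment'
Decomposition: re- (prefix: again) + arrange (root) + -ment (suffix: action/result)
Total morphemes: 3

3 morphemes (re- (prefix: again) + arrange (root) + -ment (suffix: action/result))


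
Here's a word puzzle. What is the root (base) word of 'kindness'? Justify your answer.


Remove suffix '-ness' from 'kindness' to get root 'kind'.

kind


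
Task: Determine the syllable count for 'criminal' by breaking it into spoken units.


Break 'criminal' into syllables: crim-i-nal -> crim | i | nal = 3 syllables

3 syllables


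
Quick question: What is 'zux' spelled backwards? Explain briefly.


Reverse 'zux' character by character: 'xuz'.

xuz


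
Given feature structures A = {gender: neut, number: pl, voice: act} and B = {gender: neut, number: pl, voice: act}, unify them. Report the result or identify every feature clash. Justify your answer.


Compare features:
gender: A=neut vs B=neut -> unified: neut
number: A=pl vs B=pl -> unified: pl
voice: A=act vs B=act -> unified: act
No clashes found.

Unified: {gender: neut, number: pl, voice: act}


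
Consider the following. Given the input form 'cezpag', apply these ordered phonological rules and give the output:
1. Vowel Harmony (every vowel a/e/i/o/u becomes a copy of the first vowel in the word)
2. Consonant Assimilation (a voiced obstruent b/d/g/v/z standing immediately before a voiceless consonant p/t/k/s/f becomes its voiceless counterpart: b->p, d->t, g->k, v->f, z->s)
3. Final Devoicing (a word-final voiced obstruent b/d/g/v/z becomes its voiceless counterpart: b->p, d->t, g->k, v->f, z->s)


Starting form: 'cezpag'
Rule 1: Vowel Harmony: all vowels become 'e' (matching first vowel). 'cezpag' -> 'cezpeg'
Rule 2: Consonant Assimilation: voiced obstruent before voiceless consonant becomes voiceless ('zp' -> 'sp'). 'cezpeg' -> 'cespeg'
Rule 3: Final Devoicing: word-final voiced obstruent 'g' becomes voiceless 'k'. 'cespeg' -> 'cespek'
Final form: 'cespek'

cespek


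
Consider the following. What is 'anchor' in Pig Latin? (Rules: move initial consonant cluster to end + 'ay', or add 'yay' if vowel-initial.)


'anchor' starts with a vowel, so add 'yay': 'anchoryay'.

anchoryay


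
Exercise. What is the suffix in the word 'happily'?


The word 'happily' = 'happy' (root) + '-ly' (suffix). The suffix is '-ly'.

ly


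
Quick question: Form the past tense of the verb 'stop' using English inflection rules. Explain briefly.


Apply rule: Double final consonant and add -ed. 'stop' becomes 'stopped'.

stopped


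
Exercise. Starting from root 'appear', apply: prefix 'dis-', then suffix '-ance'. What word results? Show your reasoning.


Step 1: Add prefix 'dis-' to 'appear' = 'disappear'
Step 2: Add suffix '-ance' to 'disappear' = 'disappearance'

disappearance


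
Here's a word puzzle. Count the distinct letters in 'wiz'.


Unique letters in 'wiz': {i, w, z} = 3 distinct letters.

3


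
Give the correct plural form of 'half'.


Apply rule: Change -f to -ves. 'half' becomes 'halves'.

halves


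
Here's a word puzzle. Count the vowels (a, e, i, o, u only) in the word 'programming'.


Vowels in 'programming': o, a, i = 3 vowels.

3


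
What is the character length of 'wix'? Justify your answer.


Spell out 'wix' and number each letter: w(1), i(2), x(3). Total: 3 letters.

3


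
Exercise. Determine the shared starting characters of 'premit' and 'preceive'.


Compare from the start: 3 characters match: 'pre'. Mismatch at position 4: 'm' vs 'c'.

pre


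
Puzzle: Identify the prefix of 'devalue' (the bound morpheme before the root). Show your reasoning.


The word 'devalue' = 'de' (prefix) + 'value' (root). The prefix is 'de'.

de


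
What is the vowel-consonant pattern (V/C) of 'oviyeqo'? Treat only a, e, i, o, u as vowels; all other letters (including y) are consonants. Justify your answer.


Letter mapping: o = V, v = C, i = V, y = C, e = V, q = C, o = V.

VCVCVCV


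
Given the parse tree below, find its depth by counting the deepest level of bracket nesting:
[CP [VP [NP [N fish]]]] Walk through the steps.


Count bracket nesting levels:
'[' at pos 0: depth = 1
'[' at pos 4: depth = 2
'[' at pos 8: depth = 3
'[' at pos 12: depth = 4
Maximum depth reached: 4

4


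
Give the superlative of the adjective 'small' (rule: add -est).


Apply superlative formation (add -est): 'small' -> 'smallest'.

smallest


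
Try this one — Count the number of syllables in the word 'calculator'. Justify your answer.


Break 'calculator' into syllables: cal-cu-la-tor -> cal | cu | la | tor = 4 syllables

4 syllables


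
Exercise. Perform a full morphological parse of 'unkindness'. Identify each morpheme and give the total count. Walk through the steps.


Step 1: Identify prefix: 'un' (meaning: not/reverse)
Step 2: Identify root: 'kind'
Step 3: Identify suffix(es): 'ness'
Decomposition: un- (prefix: not/reverse) + kind (root) + -ness (suffix: state of)
Total morphemes: 3

3 morphemes (un- (prefix: not/reverse) + kind (root) + -ness (suffix: state of))


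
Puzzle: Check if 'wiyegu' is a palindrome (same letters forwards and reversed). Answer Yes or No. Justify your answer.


Forward: 'wiyegu'
Reversed: 'ugeyiw'
They differ.

No


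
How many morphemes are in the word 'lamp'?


Decomposition: lamp (free morpheme) = 1 morpheme(s)

1 morphemes


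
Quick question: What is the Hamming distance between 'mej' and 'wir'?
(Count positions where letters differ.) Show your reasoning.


Alignment:
Position 1: 'm' vs 'w' = DIFFER
Position 2: 'e' vs 'i' = DIFFER
Position 3: 'j' vs 'r' = DIFFER
Total differences: 3

3


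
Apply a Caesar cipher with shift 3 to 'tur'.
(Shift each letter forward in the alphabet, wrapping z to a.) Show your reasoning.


Shift each letter by 3: t -> w, u -> x, r -> u. Result: 'wxu'.

wxu


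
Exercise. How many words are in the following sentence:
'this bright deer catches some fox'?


Split into words: this | bright | deer | catches | some | fox = 6 words.

6


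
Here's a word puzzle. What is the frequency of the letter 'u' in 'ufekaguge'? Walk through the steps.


Letter 'u' in 'ufekaguge': found at position(s) 1, 7 = 2 occurrence(s).

2


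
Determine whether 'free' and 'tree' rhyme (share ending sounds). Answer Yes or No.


Rime (stressed vowel + following sounds) of 'free': -ee = /iː/
Rime of 'tree': -ee = /iː/
/iː/ and /iː/ are the same ending sound, so the words rhyme.

Yes


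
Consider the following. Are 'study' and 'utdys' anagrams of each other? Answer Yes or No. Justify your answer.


Sorted letters of 'study': 'dstuy'
Sorted letters of 'utdys': 'dstuy'
They match.

Yes


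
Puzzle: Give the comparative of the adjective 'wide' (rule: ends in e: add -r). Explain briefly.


Apply comparative formation (ends in e: add -r): 'wide' -> 'wider'.

wider


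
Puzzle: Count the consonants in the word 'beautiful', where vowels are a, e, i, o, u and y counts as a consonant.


Consonants in 'beautiful': b, t, f, l = 4 consonants.

4


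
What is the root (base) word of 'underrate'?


Remove prefix 'under' from 'underrate' to get root 'rate'.

rate


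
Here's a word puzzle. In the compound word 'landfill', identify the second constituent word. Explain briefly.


Split 'landfill' into 'land' + 'fill'. The second part is 'fill'.

fill


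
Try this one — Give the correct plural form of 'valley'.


Apply rule: Add -s. 'valley' becomes 'valleys'.

valleys


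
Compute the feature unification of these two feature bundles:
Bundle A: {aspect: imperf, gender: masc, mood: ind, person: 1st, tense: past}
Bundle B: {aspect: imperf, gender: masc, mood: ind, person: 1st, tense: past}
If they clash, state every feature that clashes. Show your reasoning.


Compare features:
aspect: A=imperf vs B=imperf -> unified: imperf
gender: A=masc vs B=masc -> unified: masc
mood: A=ind vs B=ind -> unified: ind
person: A=1st vs B=1st -> unified: 1st
tense: A=past vs B=past -> unified: past
No clashes found.

Unified: {aspect: imperf, gender: masc, mood: ind, person: 1st, tense: past}


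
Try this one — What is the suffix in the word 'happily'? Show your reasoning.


The word 'happily' = 'happy' (root) + '-ly' (suffix). The suffix is '-ly'.

ly


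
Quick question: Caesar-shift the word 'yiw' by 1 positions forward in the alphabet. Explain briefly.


Shift each letter by 1: y -> z, i -> j, w -> x. Result: 'zjx'.

zjx


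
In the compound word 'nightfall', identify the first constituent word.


Split 'nightfall' into 'night' + 'fall'. The first part is 'night'.

night


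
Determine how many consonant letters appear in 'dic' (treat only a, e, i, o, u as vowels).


Consonants in 'dic': d, c = 2 consonants.

2


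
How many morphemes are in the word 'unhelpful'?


Decomposition: un- (prefix) + help (root) + -ful (suffix) = 3 morpheme(s)

3 morphemes


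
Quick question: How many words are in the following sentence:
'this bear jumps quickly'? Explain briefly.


Split into words: this | bear | jumps | quickly = 4 words.

4


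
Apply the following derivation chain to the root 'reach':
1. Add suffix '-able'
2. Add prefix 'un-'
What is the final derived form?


Step 1: Add suffix '-able' to 'reach' = 'reachable'
Step 2: Add prefix 'un-' to 'reachable' = 'unreachable'

unreachable


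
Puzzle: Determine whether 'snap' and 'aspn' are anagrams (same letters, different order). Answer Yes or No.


Sorted letters of 'snap': 'anps'
Sorted letters of 'aspn': 'anps'
They match.

Yes


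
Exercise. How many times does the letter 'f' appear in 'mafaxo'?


Letter 'f' in 'mafaxo': found at position(s) 3 = 1 occurrence(s).

1


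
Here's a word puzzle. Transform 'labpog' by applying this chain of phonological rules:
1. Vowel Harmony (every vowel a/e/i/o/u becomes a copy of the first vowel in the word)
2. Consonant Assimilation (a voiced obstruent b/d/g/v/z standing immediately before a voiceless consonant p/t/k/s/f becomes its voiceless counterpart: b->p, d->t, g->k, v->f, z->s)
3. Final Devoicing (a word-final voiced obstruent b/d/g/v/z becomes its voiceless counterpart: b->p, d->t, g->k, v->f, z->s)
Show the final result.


Starting form: 'labpog'
Rule 1: Vowel Harmony: all vowels become 'a' (matching first vowel). 'labpog' -> 'labpag'
Rule 2: Consonant Assimilation: voiced obstruent before voiceless consonant becomes voiceless ('bp' -> 'pp'). 'labpag' -> 'lappag'
Rule 3: Final Devoicing: word-final voiced obstruent 'g' becomes voiceless 'k'. 'lappag' -> 'lappak'
Final form: 'lappak'

lappak


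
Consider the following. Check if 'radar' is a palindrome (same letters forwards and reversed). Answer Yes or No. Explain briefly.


Forward: 'radar'
Reversed: 'radar'
They are identical.

Yes


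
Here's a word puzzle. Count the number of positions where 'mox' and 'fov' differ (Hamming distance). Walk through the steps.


Alignment:
Position 1: 'm' vs 'f' = DIFFER
Position 2: 'o' vs 'o' = match
Position 3: 'x' vs 'v' = DIFFER
Total differences: 2

2


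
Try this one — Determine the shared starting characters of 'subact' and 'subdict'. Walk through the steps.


Compare from the start: 3 characters match: 'sub'. Mismatch at position 4: 'a' vs 'd'.

sub


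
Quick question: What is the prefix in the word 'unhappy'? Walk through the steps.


The word 'unhappy' = 'un' (prefix) + 'happy' (root). The prefix is 'un'.

un


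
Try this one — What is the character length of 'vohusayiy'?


Spell out 'vohusayiy' and number each letter: v(1), o(2), h(3), u(4), s(5), a(6), y(7), i(8), y(9). Total: 9 letters.

9


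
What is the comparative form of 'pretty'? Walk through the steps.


Apply comparative formation (consonant + y: change y to i, add -er): 'pretty' -> 'prettier'.

prettier


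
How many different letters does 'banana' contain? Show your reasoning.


Unique letters in 'banana': {a, b, n} = 3 distinct letters.

3


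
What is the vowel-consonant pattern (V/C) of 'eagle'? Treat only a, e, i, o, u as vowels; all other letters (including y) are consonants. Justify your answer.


Letter mapping: e = V, a = V, g = C, l = C, e = V.

VVCCV


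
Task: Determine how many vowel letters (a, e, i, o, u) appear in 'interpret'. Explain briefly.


Vowels in 'interpret': i, e, e = 3 vowels.

3


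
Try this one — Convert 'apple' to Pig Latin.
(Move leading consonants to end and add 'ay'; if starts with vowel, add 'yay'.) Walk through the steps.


'apple' starts with a vowel, so add 'yay': 'appleyay'.

appleyay


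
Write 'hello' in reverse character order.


Reverse 'hello' character by character: 'olleh'.

olleh


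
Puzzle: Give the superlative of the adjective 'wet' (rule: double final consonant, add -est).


Apply superlative formation (double final consonant, add -est): 'wet' -> 'wettest'.

wettest


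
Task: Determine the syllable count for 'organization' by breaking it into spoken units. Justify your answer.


Break 'organization' into syllables: or-gan-i-za-tion -> or | gan | i | za | tion = 5 syllables

5 syllables


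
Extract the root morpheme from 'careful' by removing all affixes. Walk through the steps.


Remove suffix '-ful' from 'careful' to get root 'care'.

care


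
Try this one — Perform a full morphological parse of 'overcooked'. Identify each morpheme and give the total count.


Step 1: Identify prefix: 'over' (meaning: excessively)
Step 2: Identify root: 'cook'
Step 3: Identify suffix(es): 'ed'
Decomposition: over- (prefix: excessively) + cook (root) + -ed (suffix: past)
Total morphemes: 3

3 morphemes (over- (prefix: excessively) + cook (root) + -ed (suffix: past))


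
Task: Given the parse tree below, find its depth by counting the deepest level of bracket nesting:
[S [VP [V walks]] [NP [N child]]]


Count bracket nesting levels:
'[' at pos 0: depth = 1
'[' at pos 3: depth = 2
'[' at pos 7: depth = 3
'[' at pos 18: depth = 2
'[' at pos 22: depth = 3
Maximum depth reached: 3

3


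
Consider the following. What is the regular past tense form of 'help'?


Apply rule: Add -ed. 'help' becomes 'helped'.

helped


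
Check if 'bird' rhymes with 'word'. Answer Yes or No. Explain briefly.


Rime (stressed vowel + following sounds) of 'bird': -ird = /ɜːrd/
Rime of 'word': -ord = /ɜːrd/
/ɜːrd/ and /ɜːrd/ are the same ending sound, so the words rhyme.

Yes


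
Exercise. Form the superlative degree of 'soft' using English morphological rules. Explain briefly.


Apply superlative formation (add -est): 'soft' -> 'softest'.

softest


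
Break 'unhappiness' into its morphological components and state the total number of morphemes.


Step 1: Identify prefix: 'un' (meaning: not/reverse)
Step 2: Identify root: 'happy'
Step 3: Identify suffix(es): 'ness'
Decomposition: un- (prefix: not/reverse) + happy (root) + -ness (suffix: state of)
Total morphemes: 3

3 morphemes (un- (prefix: not/reverse) + happy (root) + -ness (suffix: state of))


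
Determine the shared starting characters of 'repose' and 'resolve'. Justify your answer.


Compare from the start: 2 characters match: 're'. Mismatch at position 3: 'p' vs 's'.

re


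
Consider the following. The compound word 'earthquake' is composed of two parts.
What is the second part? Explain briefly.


Split 'earthquake' into 'earth' + 'quake'. The second part is 'quake'.

quake


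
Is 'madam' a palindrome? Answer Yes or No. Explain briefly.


Forward: 'madam'
Reversed: 'madam'
They are identical.

Yes


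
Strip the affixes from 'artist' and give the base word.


Remove suffix '-ist' from 'artist' to get root 'art'.

art


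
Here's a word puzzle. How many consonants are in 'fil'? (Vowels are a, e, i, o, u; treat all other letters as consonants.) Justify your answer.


Consonants in 'fil': f, l = 2 consonants.

2


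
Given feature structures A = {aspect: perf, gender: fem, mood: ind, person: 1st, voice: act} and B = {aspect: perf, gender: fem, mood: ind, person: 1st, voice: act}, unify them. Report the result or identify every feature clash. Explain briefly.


Compare features:
aspect: A=perf vs B=perf -> unified: perf
gender: A=fem vs B=fem -> unified: fem
mood: A=ind vs B=ind -> unified: ind
person: A=1st vs B=1st -> unified: 1st
voice: A=act vs B=act -> unified: act
No clashes found.

Unified: {aspect: perf, gender: fem, mood: ind, person: 1st, voice: act}


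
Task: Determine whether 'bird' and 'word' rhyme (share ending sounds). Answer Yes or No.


Rime (stressed vowel + following sounds) of 'bird': -ird = /ɜːrd/
Rime of 'word': -ord = /ɜːrd/
/ɜːrd/ and /ɜːrd/ are the same ending sound, so the words rhyme.

Yes


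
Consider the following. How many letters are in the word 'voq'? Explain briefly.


Spell out 'voq' and number each letter: v(1), o(2), q(3). Total: 3 letters.

3


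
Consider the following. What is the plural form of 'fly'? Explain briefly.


Apply rule: Change -y to -ies (consonant + y). 'fly' becomes 'flies'.

flies


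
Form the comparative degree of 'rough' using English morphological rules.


Apply comparative formation (add -er): 'rough' -> 'rougher'.

rougher


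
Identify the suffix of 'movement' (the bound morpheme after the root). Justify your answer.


The word 'movement' = 'move' (root) + '-ment' (suffix). The suffix is '-ment'.

ment


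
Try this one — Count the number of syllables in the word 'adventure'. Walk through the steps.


Break 'adventure' into syllables: ad-ven-ture -> ad | ven | ture = 3 syllables

3 syllables


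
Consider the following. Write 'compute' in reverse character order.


Reverse 'compute' character by character: 'etupmoc'.

etupmoc


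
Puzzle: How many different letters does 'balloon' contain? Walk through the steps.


Unique letters in 'balloon': {a, b, l, n, o} = 5 distinct letters.

5


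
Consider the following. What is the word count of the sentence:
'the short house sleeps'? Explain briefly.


Split into words: the | short | house | sleeps = 4 words.

4


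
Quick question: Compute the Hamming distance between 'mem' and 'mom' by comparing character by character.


Alignment:
Position 1: 'm' vs 'm' = match
Position 2: 'e' vs 'o' = DIFFER
Position 3: 'm' vs 'm' = match
Total differences: 1

1


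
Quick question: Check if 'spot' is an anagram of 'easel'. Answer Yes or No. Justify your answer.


Sorted letters of 'spot': 'opst'
Sorted letters of 'easel': 'aeels'
They do not match.

No


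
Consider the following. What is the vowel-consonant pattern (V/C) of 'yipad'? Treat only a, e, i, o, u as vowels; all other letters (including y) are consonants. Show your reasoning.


Letter mapping: y = C, i = V, p = C, a = V, d = C.

CVCVC


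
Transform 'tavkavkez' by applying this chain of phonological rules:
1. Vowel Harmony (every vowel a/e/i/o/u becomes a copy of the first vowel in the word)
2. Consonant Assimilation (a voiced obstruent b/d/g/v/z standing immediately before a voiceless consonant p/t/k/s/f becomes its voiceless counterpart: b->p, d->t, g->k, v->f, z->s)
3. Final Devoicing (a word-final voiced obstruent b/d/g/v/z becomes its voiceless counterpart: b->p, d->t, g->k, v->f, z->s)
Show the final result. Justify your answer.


Starting form: 'tavkavkez'
Rule 1: Vowel Harmony: all vowels become 'a' (matching first vowel). 'tavkavkez' -> 'tavkavkaz'
Rule 2: Consonant Assimilation: voiced obstruent before voiceless consonant becomes voiceless ('vk' -> 'fk', 'vk' -> 'fk'). 'tavkavkaz' -> 'tafkafkaz'
Rule 3: Final Devoicing: word-final voiced obstruent 'z' becomes voiceless 's'. 'tafkafkaz' -> 'tafkafkas'
Final form: 'tafkafkas'

tafkafkas


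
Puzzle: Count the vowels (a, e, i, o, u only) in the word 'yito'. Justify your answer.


Vowels in 'yito': i, o = 2 vowels.

2


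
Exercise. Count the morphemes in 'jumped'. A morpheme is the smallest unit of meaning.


Decomposition: jump (root) + -ed (suffix) = 2 morpheme(s)

2 morphemes


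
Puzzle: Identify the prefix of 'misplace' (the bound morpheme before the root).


The word 'misplace' = 'mis' (prefix) + 'place' (root). The prefix is 'mis'.

mis


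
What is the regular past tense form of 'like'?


Apply rule: Add -d (word ends in -e). 'like' becomes 'liked'.

liked


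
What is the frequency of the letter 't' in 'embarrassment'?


Letter 't' in 'embarrassment': found at position(s) 13 = 1 occurrence(s).

1


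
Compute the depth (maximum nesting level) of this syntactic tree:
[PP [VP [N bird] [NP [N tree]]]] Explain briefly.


Count bracket nesting levels:
'[' at pos 0: depth = 1
'[' at pos 4: depth = 2
'[' at pos 8: depth = 3
'[' at pos 17: depth = 3
'[' at pos 21: depth = 4
Maximum depth reached: 4

4


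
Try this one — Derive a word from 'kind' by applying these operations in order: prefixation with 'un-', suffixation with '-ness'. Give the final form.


Step 1: Add prefix 'un-' to 'kind' = 'unkind'
Step 2: Add suffix '-ness' to 'unkind' = 'unkindness'

unkindness


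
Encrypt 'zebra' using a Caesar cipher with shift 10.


Shift each letter by 10: z -> j, e -> o, b -> l, r -> b, a -> k. Result: 'jolbk'.

jolbk


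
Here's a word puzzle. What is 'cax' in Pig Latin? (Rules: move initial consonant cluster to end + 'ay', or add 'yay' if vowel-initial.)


'cax': move consonant cluster 'c' to end and add 'ay': 'axcay'.

axcay


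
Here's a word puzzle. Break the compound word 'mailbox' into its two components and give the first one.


Split 'mailbox' into 'mail' + 'box'. The first part is 'mail'.

mail


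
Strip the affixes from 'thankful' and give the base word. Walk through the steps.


Remove suffix '-ful' from 'thankful' to get root 'thank'.

thank


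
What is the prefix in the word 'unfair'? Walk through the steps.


The word 'unfair' = 'un' (prefix) + 'fair' (root). The prefix is 'un'.

un


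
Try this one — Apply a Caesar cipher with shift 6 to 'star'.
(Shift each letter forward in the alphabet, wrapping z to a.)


Shift each letter by 6: s -> y, t -> z, a -> g, r -> x. Result: 'yzgx'.

yzgx


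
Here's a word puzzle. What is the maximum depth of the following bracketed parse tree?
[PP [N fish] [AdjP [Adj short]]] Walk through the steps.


Count bracket nesting levels:
'[' at pos 0: depth = 1
'[' at pos 4: depth = 2
'[' at pos 13: depth = 2
'[' at pos 19: depth = 3
Maximum depth reached: 3

3


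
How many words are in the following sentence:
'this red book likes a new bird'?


Split into words: this | red | book | likes | a | new | bird = 7 words.

7


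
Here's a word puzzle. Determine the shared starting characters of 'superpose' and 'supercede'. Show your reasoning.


Compare from the start: 5 characters match: 'super'. Mismatch at position 6: 'p' vs 'c'.

super


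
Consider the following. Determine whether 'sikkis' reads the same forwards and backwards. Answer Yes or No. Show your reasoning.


Forward: 'sikkis'
Reversed: 'sikkis'
They are identical.

Yes


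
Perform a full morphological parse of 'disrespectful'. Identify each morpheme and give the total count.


Step 1: Identify prefix: 'dis' (meaning: not/apart)
Step 2: Identify root: 'respect'
Step 3: Identify suffix(es): 'ful'
Decomposition: dis- (prefix: not/apart) + respect (root) + -ful (suffix: full of)
Total morphemes: 3

3 morphemes (dis- (prefix: not/apart) + respect (root) + -ful (suffix: full of))


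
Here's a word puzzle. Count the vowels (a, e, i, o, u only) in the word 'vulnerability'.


Vowels in 'vulnerability': u, e, a, i, i = 5 vowels.

5


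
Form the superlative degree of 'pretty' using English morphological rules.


Apply superlative formation (consonant + y: change y to i, add -est): 'pretty' -> 'prettiest'.

prettiest


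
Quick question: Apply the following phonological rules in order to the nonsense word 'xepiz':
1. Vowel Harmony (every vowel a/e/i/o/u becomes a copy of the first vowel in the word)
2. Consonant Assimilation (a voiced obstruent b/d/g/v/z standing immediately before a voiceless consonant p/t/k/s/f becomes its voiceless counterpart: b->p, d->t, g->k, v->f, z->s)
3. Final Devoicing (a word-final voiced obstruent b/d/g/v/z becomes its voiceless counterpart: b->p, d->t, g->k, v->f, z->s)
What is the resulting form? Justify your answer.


Starting form: 'xepiz'
Rule 1: Vowel Harmony: all vowels become 'e' (matching first vowel). 'xepiz' -> 'xepez'
Rule 2: Consonant Assimilation: no voiced obstruent (b/d/g/v/z) stands immediately before a voiceless consonant (p/t/k/s/f). No change.
Rule 3: Final Devoicing: word-final voiced obstruent 'z' becomes voiceless 's'. 'xepez' -> 'xepes'
Final form: 'xepes'

xepes


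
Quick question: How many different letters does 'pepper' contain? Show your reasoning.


Unique letters in 'pepper': {e, p, r} = 3 distinct letters.

3


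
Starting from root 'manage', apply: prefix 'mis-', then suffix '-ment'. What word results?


Step 1: Add prefix 'mis-' to 'manage' = 'mismanage'
Step 2: Add suffix '-ment' to 'mismanage' = 'mismanagement'

mismanagement


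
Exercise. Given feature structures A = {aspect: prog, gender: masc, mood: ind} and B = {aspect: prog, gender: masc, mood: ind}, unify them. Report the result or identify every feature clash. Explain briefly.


Compare features:
aspect: A=prog vs B=prog -> unified: prog
gender: A=masc vs B=masc -> unified: masc
mood: A=ind vs B=ind -> unified: ind
No clashes found.

Unified: {aspect: prog, gender: masc, mood: ind}


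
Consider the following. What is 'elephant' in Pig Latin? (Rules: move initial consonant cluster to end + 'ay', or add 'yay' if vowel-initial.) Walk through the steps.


'elephant' starts with a vowel, so add 'yay': 'elephantyay'.

elephantyay


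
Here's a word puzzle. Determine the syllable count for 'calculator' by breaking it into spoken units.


Break 'calculator' into syllables: cal-cu-la-tor -> cal | cu | la | tor = 4 syllables

4 syllables


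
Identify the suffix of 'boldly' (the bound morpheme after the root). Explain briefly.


The word 'boldly' = 'bold' (root) + '-ly' (suffix). The suffix is '-ly'.

ly


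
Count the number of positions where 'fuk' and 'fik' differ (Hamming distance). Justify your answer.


Alignment:
Position 1: 'f' vs 'f' = match
Position 2: 'u' vs 'i' = DIFFER
Position 3: 'k' vs 'k' = match
Total differences: 1

1


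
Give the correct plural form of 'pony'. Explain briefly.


Apply rule: Change -y to -ies (consonant + y). 'pony' becomes 'ponies'.

ponies


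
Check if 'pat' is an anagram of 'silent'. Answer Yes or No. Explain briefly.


Sorted letters of 'pat': 'apt'
Sorted letters of 'silent': 'eilnst'
They do not match.

No


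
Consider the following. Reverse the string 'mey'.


Reverse 'mey' character by character: 'yem'.

yem


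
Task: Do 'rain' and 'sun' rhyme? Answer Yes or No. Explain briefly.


Rime (stressed vowel + following sounds) of 'rain': -ain = /eɪn/
Rime of 'sun': -un = /ʌn/
/eɪn/ and /ʌn/ are different ending sounds, so the words do not rhyme.

No
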